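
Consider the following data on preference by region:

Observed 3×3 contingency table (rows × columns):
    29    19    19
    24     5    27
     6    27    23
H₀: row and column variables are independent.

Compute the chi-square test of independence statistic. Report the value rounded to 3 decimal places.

test statistic = 30.661

Row totals [67, 56, 56], col totals [59, 51, 69], n=179
χ² = (29−22.08)²/22.08 + (19−19.09)²/19.09 + (19−25.83)²/25.83 + (24−18.46)²/18.46 + (5−15.96)²/15.96 + (27−21.59)²/21.59 + (6−18.46)²/18.46 + (27−15.96)²/15.96 + (23−21.59)²/21.59 = 30.6611
df = 4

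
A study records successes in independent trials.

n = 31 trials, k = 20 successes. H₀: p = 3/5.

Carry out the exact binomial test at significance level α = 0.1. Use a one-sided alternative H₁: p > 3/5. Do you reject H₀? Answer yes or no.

reject H₀: no

Exact binomial: n=31, k=20, p₀=3/5=0.6000
P(X≥20) from Σ C(n,i)·p₀^i·(1−p₀)^(n−i)
p-value (one-sided, H₁ greater) = 0.37524
At α=0.1: p ≥ α → fail to reject H₀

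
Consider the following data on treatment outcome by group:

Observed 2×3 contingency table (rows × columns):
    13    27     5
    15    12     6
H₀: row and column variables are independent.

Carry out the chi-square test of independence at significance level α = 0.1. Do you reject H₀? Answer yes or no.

reject H₀: no

Row totals [45, 33], col totals [28, 39, 11], n=78
χ² = (13−16.15)²/16.15 + (27−22.50)²/22.50 + (5−6.35)²/6.35 + (15−11.85)²/11.85 + (12−16.50)²/16.50 + (6−4.65)²/4.65 = 4.2576
df = 2
p-value (upper-tail) = 0.11898
At α=0.1: p ≥ α → fail to reject H₀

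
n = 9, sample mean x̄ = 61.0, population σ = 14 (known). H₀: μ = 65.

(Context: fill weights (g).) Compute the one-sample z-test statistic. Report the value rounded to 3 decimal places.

test statistic = -0.857

SE = σ/√n = 14/√9 = 4.6667
z = (x̄−μ₀)/SE = (61.0−65)/4.6667 = -0.8571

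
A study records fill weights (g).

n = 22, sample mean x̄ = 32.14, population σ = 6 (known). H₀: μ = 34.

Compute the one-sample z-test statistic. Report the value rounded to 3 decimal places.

test statistic = -1.454

SE = σ/√n = 6/√22 = 1.2792
z = (x̄−μ₀)/SE = (32.14−34)/1.2792 = -1.4540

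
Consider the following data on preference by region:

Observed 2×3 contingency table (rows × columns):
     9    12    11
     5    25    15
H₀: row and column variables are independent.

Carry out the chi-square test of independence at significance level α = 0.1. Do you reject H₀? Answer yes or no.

reject H₀: no

Row totals [32, 45], col totals [14, 37, 26], n=77
χ² = (9−5.82)²/5.82 + (12−15.38)²/15.38 + (11−10.81)²/10.81 + (5−8.18)²/8.18 + (25−21.62)²/21.62 + (15−15.19)²/15.19 = 4.2522
df = 2
p-value (upper-tail) = 0.11930
At α=0.1: p ≥ α → fail to reject H₀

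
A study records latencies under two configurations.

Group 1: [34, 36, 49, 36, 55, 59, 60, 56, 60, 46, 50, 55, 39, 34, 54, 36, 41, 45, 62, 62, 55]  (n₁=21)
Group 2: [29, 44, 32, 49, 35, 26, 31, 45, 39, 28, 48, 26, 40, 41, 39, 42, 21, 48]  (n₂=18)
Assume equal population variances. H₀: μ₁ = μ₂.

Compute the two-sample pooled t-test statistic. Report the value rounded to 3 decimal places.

x̄₁=48.762, s₁=10.020, n₁=21
x̄₂=36.833, s₂=8.625, n₂=18
s_p² = [20·10.020² + 17·8.625²]/37 = 88.4408
SE = √(s_p²·(1/21+1/18)) = 3.0207
t = (48.762−36.833)/3.0207 = 3.9489
df = 37

test statistic = 3.949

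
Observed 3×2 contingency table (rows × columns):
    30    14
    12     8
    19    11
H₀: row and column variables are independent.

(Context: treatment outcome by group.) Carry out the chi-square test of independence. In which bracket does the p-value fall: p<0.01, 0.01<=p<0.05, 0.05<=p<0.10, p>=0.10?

Row totals [44, 20, 30], col totals [61, 33], n=94
χ² = (30−28.55)²/28.55 + (14−15.45)²/15.45 + (12−12.98)²/12.98 + (8−7.02)²/7.02 + (19−19.47)²/19.47 + (11−10.53)²/10.53 = 0.4511
df = 2
p-value (upper-tail) = 0.79807
→ bracket: p>=0.10

p-value bracket: p>=0.10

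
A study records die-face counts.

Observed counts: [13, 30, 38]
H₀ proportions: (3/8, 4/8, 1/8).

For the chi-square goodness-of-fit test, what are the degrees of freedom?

degrees of freedom = 2

df = k − 1 = 3 − 1 = 2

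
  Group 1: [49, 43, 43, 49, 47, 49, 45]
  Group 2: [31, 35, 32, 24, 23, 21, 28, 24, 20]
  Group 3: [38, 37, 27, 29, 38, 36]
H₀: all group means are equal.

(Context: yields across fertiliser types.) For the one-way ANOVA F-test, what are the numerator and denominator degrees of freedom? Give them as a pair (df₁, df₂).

k = 3 groups, N = 22 total
df = (k−1, N−k) = (3−1, 22−3) = (2, 19)

degrees of freedom = [2, 19]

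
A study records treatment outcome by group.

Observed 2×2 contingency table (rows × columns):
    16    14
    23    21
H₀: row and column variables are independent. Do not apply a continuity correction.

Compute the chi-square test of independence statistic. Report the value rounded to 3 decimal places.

Row totals [30, 44], col totals [39, 35], n=74
χ² = (16−15.81)²/15.81 + (14−14.19)²/14.19 + (23−23.19)²/23.19 + (21−20.81)²/20.81 = 0.0080
df = 1

test statistic = 0.008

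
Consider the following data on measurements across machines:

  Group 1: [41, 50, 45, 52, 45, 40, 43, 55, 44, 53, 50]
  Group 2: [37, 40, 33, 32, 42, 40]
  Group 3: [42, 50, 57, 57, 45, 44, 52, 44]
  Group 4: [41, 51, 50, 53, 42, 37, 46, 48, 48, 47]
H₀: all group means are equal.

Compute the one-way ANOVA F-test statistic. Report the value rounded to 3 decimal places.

test statistic = 6.641

Group means [47.09, 37.33, 48.88, 46.30], grand mean 45.600
SSB = Σnᵢ(x̄ᵢ−x̄)² = 525.183; SSW = ΣΣ(x−x̄ᵢ)² = 817.217
MSB = 525.183/3 = 175.0609; MSW = 817.217/31 = 26.3619
F = MSB/MSW = 6.6407
df = (3, 31)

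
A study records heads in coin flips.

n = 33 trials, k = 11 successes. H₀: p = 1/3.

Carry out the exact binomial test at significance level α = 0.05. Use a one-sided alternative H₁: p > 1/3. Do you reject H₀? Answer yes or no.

reject H₀: no

Exact binomial: n=33, k=11, p₀=1/3=0.3333
P(X≥11) from Σ C(n,i)·p₀^i·(1−p₀)^(n−i)
p-value (one-sided, H₁ greater) = 0.56512
At α=0.05: p ≥ α → fail to reject H₀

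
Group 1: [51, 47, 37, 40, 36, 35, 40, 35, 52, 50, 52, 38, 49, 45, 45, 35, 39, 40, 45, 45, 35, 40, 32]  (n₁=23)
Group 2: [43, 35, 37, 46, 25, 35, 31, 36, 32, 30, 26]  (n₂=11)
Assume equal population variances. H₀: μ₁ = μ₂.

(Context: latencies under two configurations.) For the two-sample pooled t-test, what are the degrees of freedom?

degrees of freedom = 32

df = n₁ + n₂ − 2 = 23 + 11 − 2 = 32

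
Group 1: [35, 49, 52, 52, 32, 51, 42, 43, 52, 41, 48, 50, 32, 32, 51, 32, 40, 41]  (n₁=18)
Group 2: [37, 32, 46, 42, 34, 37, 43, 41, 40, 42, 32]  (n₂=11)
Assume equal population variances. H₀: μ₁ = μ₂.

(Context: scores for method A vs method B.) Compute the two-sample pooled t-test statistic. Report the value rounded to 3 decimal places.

x̄₁=43.056, s₁=7.848, n₁=18
x̄₂=38.727, s₂=4.671, n₂=11
s_p² = [17·7.848² + 10·4.671²]/27 = 46.8565
SE = √(s_p²·(1/18+1/11)) = 2.6197
t = (43.056−38.727)/2.6197 = 1.6522
df = 27

test statistic = 1.652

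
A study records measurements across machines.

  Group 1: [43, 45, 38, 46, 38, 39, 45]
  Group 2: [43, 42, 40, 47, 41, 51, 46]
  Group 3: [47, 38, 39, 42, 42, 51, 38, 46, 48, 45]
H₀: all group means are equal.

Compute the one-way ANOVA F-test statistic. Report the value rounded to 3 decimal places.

Group means [42.00, 44.29, 43.60], grand mean 43.333
SSB = Σnᵢ(x̄ᵢ−x̄)² = 19.505; SSW = ΣΣ(x−x̄ᵢ)² = 349.829
MSB = 19.505/2 = 9.7524; MSW = 349.829/21 = 16.6585
F = MSB/MSW = 0.5854
df = (2, 21)

test statistic = 0.585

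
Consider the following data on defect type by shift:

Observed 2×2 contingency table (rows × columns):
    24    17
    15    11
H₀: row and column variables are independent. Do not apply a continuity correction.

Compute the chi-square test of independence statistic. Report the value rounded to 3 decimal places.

Row totals [41, 26], col totals [39, 28], n=67
χ² = (24−23.87)²/23.87 + (17−17.13)²/17.13 + (15−15.13)²/15.13 + (11−10.87)²/10.87 = 0.0047
df = 1

test statistic = 0.005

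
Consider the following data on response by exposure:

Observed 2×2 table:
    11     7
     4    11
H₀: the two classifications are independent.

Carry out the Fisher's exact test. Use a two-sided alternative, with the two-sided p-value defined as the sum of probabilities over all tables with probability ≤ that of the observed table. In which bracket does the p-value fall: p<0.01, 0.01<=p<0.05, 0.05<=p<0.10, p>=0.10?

p-value bracket: 0.05<=p<0.10

Margins: r₁=18, r₂=15, c₁=15, c₂=18, n=33
p_obs = C(18,11)·C(15,4)/C(33,15); sum pmf over tables with pmf ≤ p_obs
p-value (two-sided) = 0.08015
→ bracket: 0.05<=p<0.10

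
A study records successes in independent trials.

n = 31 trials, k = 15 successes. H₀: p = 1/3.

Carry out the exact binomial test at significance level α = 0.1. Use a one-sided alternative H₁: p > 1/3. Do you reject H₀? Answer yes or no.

reject H₀: yes

Exact binomial: n=31, k=15, p₀=1/3=0.3333
P(X≥15) from Σ C(n,i)·p₀^i·(1−p₀)^(n−i)
p-value (one-sided, H₁ greater) = 0.05891
At α=0.1: p < α → reject H₀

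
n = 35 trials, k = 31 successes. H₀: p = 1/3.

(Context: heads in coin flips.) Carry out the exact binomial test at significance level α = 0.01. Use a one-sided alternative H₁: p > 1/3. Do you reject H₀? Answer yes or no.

Exact binomial: n=35, k=31, p₀=1/3=0.3333
P(X≥31) from Σ C(n,i)·p₀^i·(1−p₀)^(n−i)
p-value (one-sided, H₁ greater) = 0.00000
At α=0.01: p < α → reject H₀

reject H₀: yes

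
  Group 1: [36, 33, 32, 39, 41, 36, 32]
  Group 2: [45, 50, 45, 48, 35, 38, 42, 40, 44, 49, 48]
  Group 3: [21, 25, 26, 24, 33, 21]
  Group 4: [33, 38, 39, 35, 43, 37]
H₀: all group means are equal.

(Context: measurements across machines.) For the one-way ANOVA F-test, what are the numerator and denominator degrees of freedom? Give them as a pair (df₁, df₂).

degrees of freedom = [3, 26]

k = 4 groups, N = 30 total
df = (k−1, N−k) = (4−1, 30−4) = (3, 26)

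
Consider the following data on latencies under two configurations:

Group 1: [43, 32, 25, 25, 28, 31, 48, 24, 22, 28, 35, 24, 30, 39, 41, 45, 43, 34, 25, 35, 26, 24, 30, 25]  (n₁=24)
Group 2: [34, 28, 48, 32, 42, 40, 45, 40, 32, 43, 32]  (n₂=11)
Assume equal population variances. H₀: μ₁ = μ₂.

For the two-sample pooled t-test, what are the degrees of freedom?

degrees of freedom = 33

df = n₁ + n₂ − 2 = 24 + 11 − 2 = 33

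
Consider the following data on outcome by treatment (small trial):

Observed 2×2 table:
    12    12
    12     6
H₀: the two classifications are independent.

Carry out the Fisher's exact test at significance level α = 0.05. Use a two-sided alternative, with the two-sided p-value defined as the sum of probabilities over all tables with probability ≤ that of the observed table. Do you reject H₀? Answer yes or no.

Margins: r₁=24, r₂=18, c₁=24, c₂=18, n=42
p_obs = C(24,12)·C(18,12)/C(42,24); sum pmf over tables with pmf ≤ p_obs
p-value (two-sided) = 0.35304
At α=0.05: p ≥ α → fail to reject H₀

reject H₀: no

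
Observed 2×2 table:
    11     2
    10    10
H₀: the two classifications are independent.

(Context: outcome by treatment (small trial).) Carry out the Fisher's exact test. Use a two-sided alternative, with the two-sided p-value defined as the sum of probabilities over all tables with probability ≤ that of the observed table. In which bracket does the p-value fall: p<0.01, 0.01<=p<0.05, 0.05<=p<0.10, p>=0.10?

Margins: r₁=13, r₂=20, c₁=21, c₂=12, n=33
p_obs = C(13,11)·C(20,10)/C(33,21); sum pmf over tables with pmf ≤ p_obs
p-value (two-sided) = 0.06715
→ bracket: 0.05<=p<0.10

p-value bracket: 0.05<=p<0.10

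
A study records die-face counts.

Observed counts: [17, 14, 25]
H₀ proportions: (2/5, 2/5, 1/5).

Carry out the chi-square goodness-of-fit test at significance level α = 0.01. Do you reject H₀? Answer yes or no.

reject H₀: yes

n = 56; E_i = n·p_i = [22.40, 22.40, 11.20]
χ² = (17−22.40)²/22.40 + (14−22.40)²/22.40 + (25−11.20)²/11.20 = 21.4554
df = 2
p-value (upper-tail) = 0.00002
At α=0.01: p < α → reject H₀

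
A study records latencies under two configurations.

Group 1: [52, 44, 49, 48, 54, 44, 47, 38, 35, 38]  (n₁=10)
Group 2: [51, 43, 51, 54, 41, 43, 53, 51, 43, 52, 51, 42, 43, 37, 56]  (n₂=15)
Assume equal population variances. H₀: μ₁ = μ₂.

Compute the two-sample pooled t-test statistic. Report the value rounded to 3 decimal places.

test statistic = -1.015

x̄₁=44.900, s₁=6.315, n₁=10
x̄₂=47.400, s₂=5.841, n₂=15
s_p² = [9·6.315² + 14·5.841²]/23 = 36.3696
SE = √(s_p²·(1/10+1/15)) = 2.4620
t = (44.900−47.400)/2.4620 = -1.0154
df = 23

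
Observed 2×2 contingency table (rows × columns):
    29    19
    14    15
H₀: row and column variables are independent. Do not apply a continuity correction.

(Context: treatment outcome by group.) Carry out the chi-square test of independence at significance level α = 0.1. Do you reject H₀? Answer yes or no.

reject H₀: no

Row totals [48, 29], col totals [43, 34], n=77
χ² = (29−26.81)²/26.81 + (19−21.19)²/21.19 + (14−16.19)²/16.19 + (15−12.81)²/12.81 = 1.0806
df = 1
p-value (upper-tail) = 0.29856
At α=0.1: p ≥ α → fail to reject H₀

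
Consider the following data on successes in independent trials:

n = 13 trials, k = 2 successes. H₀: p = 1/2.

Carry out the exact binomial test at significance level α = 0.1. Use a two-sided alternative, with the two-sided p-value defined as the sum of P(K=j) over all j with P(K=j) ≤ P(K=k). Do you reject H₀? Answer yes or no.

Exact binomial: n=13, k=2, p₀=1/2=0.5000
P(X=j) = C(n,j)·p₀^j·(1−p₀)^(n−j); p = Σ P(X=j) over j with P(X=j) ≤ P(X=2)
p-value (two-sided) = 0.02246
At α=0.1: p < α → reject H₀

reject H₀: yes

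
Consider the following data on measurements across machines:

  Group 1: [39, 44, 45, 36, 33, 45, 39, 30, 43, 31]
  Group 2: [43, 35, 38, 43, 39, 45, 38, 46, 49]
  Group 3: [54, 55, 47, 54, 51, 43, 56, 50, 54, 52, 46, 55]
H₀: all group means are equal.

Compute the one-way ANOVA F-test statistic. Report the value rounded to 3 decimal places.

test statistic = 21.390

Group means [38.50, 41.78, 51.42], grand mean 44.452
SSB = Σnᵢ(x̄ᵢ−x̄)² = 1000.705; SSW = ΣΣ(x−x̄ᵢ)² = 654.972
MSB = 1000.705/2 = 500.3526; MSW = 654.972/28 = 23.3919
F = MSB/MSW = 21.3900
df = (2, 28)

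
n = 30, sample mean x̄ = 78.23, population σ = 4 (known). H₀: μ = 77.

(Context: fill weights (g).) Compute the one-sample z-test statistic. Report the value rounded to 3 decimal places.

SE = σ/√n = 4/√30 = 0.7303
z = (x̄−μ₀)/SE = (78.23−77)/0.7303 = 1.6842

test statistic = 1.684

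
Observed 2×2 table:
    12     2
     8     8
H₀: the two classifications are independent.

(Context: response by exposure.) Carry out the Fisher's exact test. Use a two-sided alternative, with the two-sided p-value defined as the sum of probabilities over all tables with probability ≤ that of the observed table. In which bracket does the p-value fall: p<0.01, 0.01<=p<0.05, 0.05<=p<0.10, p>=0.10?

p-value bracket: 0.05<=p<0.10

Margins: r₁=14, r₂=16, c₁=20, c₂=10, n=30
p_obs = C(14,12)·C(16,8)/C(30,20); sum pmf over tables with pmf ≤ p_obs
p-value (two-sided) = 0.05767
→ bracket: 0.05<=p<0.10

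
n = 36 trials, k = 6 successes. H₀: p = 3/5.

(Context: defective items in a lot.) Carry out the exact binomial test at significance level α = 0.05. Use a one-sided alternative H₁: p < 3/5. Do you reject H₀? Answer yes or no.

Exact binomial: n=36, k=6, p₀=3/5=0.6000
P(X≤6) from Σ C(n,i)·p₀^i·(1−p₀)^(n−i)
p-value (one-sided, H₁ less) = 0.00000
At α=0.05: p < α → reject H₀

reject H₀: yes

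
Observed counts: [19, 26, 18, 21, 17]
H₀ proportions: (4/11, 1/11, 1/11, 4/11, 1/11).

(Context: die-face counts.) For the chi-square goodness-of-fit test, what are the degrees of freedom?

degrees of freedom = 4

df = k − 1 = 5 − 1 = 4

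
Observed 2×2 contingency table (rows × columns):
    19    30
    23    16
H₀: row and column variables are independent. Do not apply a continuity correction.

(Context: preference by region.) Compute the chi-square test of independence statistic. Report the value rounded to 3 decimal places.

test statistic = 3.551

Row totals [49, 39], col totals [42, 46], n=88
χ² = (19−23.39)²/23.39 + (30−25.61)²/25.61 + (23−18.61)²/18.61 + (16−20.39)²/20.39 = 3.5513
df = 1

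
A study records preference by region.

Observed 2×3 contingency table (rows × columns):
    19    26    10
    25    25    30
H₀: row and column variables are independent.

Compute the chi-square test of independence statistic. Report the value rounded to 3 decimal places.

Row totals [55, 80], col totals [44, 51, 40], n=135
χ² = (19−17.93)²/17.93 + (26−20.78)²/20.78 + (10−16.30)²/16.30 + (25−26.07)²/26.07 + (25−30.22)²/30.22 + (30−23.70)²/23.70 = 6.4286
df = 2

test statistic = 6.429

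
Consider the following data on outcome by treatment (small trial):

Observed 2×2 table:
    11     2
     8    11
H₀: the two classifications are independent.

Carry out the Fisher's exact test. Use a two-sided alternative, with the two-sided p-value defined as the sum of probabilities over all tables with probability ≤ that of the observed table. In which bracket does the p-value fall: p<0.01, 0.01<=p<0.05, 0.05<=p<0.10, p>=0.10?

Margins: r₁=13, r₂=19, c₁=19, c₂=13, n=32
p_obs = C(13,11)·C(19,8)/C(32,19); sum pmf over tables with pmf ≤ p_obs
p-value (two-sided) = 0.02775
→ bracket: 0.01<=p<0.05

p-value bracket: 0.01<=p<0.05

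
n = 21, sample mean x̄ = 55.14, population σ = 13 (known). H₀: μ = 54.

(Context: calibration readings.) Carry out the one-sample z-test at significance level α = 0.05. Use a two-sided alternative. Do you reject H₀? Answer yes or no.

reject H₀: no

SE = σ/√n = 13/√21 = 2.8368
z = (x̄−μ₀)/SE = (55.14−54)/2.8368 = 0.4019
p-value (two-sided) = 0.68779
At α=0.05: p ≥ α → fail to reject H₀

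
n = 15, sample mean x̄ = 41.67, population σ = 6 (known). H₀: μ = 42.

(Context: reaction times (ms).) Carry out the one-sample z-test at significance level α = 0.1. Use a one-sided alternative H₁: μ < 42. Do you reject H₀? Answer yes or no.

SE = σ/√n = 6/√15 = 1.5492
z = (x̄−μ₀)/SE = (41.67−42)/1.5492 = -0.2130
p-value (one-sided, H₁ less) = 0.41566
At α=0.1: p ≥ α → fail to reject H₀

reject H₀: no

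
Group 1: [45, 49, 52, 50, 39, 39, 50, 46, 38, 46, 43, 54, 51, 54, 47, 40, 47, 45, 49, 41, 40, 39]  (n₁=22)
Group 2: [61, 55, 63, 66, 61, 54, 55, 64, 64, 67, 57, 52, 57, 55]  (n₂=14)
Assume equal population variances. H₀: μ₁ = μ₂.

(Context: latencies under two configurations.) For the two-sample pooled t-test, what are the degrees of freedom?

degrees of freedom = 34

df = n₁ + n₂ − 2 = 22 + 14 − 2 = 34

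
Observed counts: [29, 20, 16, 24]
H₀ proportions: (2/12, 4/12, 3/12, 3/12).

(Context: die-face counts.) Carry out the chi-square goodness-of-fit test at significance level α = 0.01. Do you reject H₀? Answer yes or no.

reject H₀: yes

n = 89; E_i = n·p_i = [14.83, 29.67, 22.25, 22.25]
χ² = (29−14.83)²/14.83 + (20−29.67)²/29.67 + (16−22.25)²/22.25 + (24−22.25)²/22.25 = 18.5730
df = 3
p-value (upper-tail) = 0.00033
At α=0.01: p < α → reject H₀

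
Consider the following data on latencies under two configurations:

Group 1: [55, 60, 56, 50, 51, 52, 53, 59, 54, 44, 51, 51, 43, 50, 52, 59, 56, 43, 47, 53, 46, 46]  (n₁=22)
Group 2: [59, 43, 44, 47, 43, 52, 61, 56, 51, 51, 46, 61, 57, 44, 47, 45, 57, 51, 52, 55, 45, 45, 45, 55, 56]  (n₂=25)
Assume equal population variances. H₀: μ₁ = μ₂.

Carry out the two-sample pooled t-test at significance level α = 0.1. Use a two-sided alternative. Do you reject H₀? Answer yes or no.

x̄₁=51.409, s₁=5.049, n₁=22
x̄₂=50.720, s₂=5.934, n₂=25
s_p² = [21·5.049² + 24·5.934²]/45 = 30.6746
SE = √(s_p²·(1/22+1/25)) = 1.6190
t = (51.409−50.720)/1.6190 = 0.4256
df = 45
p-value (two-sided) = 0.67242
At α=0.1: p ≥ α → fail to reject H₀

reject H₀: no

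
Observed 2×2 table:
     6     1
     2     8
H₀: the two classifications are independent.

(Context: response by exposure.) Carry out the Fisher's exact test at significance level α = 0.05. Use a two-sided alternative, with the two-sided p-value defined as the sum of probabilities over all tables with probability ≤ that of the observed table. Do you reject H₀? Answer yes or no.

Margins: r₁=7, r₂=10, c₁=8, c₂=9, n=17
p_obs = C(7,6)·C(10,2)/C(17,8); sum pmf over tables with pmf ≤ p_obs
p-value (two-sided) = 0.01522
At α=0.05: p < α → reject H₀

reject H₀: yes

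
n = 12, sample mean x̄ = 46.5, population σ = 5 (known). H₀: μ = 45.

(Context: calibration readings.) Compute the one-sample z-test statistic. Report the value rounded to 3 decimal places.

SE = σ/√n = 5/√12 = 1.4434
z = (x̄−μ₀)/SE = (46.5−45)/1.4434 = 1.0392

test statistic = 1.039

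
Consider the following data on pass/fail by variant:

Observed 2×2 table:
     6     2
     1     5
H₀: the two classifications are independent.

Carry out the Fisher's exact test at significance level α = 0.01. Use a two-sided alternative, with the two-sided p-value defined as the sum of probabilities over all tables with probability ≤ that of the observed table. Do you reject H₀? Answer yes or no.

Margins: r₁=8, r₂=6, c₁=7, c₂=7, n=14
p_obs = C(8,6)·C(6,1)/C(14,7); sum pmf over tables with pmf ≤ p_obs
p-value (two-sided) = 0.10256
At α=0.01: p ≥ α → fail to reject H₀

reject H₀: no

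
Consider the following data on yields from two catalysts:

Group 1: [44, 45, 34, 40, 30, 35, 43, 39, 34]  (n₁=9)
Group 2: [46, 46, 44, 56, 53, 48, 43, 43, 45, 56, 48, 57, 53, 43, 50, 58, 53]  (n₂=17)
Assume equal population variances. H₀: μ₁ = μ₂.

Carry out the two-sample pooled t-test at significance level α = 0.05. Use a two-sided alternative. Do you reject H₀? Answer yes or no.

x̄₁=38.222, s₁=5.239, n₁=9
x̄₂=49.529, s₂=5.340, n₂=17
s_p² = [8·5.239² + 16·5.340²]/24 = 28.1580
SE = √(s_p²·(1/9+1/17)) = 2.1875
t = (38.222−49.529)/2.1875 = -5.1691
df = 24
p-value (two-sided) = 0.00003
At α=0.05: p < α → reject H₀

reject H₀: yes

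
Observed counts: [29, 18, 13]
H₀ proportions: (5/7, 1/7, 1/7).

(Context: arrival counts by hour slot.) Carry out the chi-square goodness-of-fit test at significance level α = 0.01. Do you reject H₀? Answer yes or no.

reject H₀: yes

n = 60; E_i = n·p_i = [42.86, 8.57, 8.57]
χ² = (29−42.86)²/42.86 + (18−8.57)²/8.57 + (13−8.57)²/8.57 = 17.1400
df = 2
p-value (upper-tail) = 0.00019
At α=0.01: p < α → reject H₀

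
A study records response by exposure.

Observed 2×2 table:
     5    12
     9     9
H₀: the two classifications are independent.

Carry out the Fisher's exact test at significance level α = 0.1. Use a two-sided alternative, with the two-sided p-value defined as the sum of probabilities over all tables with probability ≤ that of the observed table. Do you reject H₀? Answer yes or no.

Margins: r₁=17, r₂=18, c₁=14, c₂=21, n=35
p_obs = C(17,5)·C(18,9)/C(35,14); sum pmf over tables with pmf ≤ p_obs
p-value (two-sided) = 0.30527
At α=0.1: p ≥ α → fail to reject H₀

reject H₀: no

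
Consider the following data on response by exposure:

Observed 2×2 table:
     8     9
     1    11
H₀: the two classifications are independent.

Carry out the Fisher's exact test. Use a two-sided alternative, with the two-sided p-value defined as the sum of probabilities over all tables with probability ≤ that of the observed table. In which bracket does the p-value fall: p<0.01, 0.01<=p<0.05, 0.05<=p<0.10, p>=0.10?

Margins: r₁=17, r₂=12, c₁=9, c₂=20, n=29
p_obs = C(17,8)·C(12,1)/C(29,9); sum pmf over tables with pmf ≤ p_obs
p-value (two-sided) = 0.04317
→ bracket: 0.01<=p<0.05

p-value bracket: 0.01<=p<0.05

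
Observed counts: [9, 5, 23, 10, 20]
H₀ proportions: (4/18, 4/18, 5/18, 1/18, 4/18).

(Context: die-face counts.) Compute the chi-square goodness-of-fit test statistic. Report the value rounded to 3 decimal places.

test statistic = 22.275

n = 67; E_i = n·p_i = [14.89, 14.89, 18.61, 3.72, 14.89]
χ² = (9−14.89)²/14.89 + (5−14.89)²/14.89 + (23−18.61)²/18.61 + (10−3.72)²/3.72 + (20−14.89)²/14.89 = 22.2746
df = 4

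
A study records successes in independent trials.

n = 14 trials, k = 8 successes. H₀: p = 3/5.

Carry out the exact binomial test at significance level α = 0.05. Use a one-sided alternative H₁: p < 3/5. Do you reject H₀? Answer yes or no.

reject H₀: no

Exact binomial: n=14, k=8, p₀=3/5=0.6000
P(X≤8) from Σ C(n,i)·p₀^i·(1−p₀)^(n−i)
p-value (one-sided, H₁ less) = 0.51415
At α=0.05: p ≥ α → fail to reject H₀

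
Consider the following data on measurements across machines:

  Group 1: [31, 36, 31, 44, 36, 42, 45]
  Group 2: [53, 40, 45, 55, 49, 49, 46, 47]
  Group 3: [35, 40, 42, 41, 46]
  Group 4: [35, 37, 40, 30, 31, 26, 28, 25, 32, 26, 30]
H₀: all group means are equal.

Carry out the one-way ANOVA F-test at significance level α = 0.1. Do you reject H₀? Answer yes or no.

reject H₀: yes

Group means [37.86, 48.00, 40.80, 30.91], grand mean 38.484
SSB = Σnᵢ(x̄ᵢ−x̄)² = 1385.176; SSW = ΣΣ(x−x̄ᵢ)² = 654.566
MSB = 1385.176/3 = 461.7252; MSW = 654.566/27 = 24.2432
F = MSB/MSW = 19.0456
df = (3, 27)
p-value (upper-tail) = 0.00000
At α=0.1: p < α → reject H₀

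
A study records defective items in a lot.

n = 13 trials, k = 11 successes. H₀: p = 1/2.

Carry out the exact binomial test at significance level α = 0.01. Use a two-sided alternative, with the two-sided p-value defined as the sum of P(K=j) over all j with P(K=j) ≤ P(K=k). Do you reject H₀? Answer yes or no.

Exact binomial: n=13, k=11, p₀=1/2=0.5000
P(X=j) = C(n,j)·p₀^j·(1−p₀)^(n−j); p = Σ P(X=j) over j with P(X=j) ≤ P(X=11)
p-value (two-sided) = 0.02246
At α=0.01: p ≥ α → fail to reject H₀

reject H₀: no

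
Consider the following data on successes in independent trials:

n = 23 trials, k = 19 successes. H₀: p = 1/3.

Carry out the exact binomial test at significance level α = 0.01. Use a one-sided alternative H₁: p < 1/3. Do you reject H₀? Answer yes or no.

Exact binomial: n=23, k=19, p₀=1/3=0.3333
P(X≤19) from Σ C(n,i)·p₀^i·(1−p₀)^(n−i)
p-value (one-sided, H₁ less) = 1.00000
At α=0.01: p ≥ α → fail to reject H₀

reject H₀: no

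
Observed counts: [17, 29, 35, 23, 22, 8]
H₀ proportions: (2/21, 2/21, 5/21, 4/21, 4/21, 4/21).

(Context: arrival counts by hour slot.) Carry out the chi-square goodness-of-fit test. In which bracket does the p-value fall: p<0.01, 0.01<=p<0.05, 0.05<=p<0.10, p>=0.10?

p-value bracket: p<0.01

n = 134; E_i = n·p_i = [12.76, 12.76, 31.90, 25.52, 25.52, 25.52]
χ² = (17−12.76)²/12.76 + (29−12.76)²/12.76 + (35−31.90)²/31.90 + (23−25.52)²/25.52 + (22−25.52)²/25.52 + (8−25.52)²/25.52 = 35.1362
df = 5
p-value (upper-tail) = 0.00000
→ bracket: p<0.01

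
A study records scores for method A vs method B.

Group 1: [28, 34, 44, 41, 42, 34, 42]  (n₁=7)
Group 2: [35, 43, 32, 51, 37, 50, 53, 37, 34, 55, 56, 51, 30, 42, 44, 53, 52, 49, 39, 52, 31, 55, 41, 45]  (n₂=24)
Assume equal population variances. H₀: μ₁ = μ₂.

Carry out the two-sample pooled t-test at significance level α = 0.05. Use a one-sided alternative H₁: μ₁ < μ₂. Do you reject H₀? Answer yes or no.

x̄₁=37.857, s₁=5.900, n₁=7
x̄₂=44.458, s₂=8.490, n₂=24
s_p² = [6·5.900² + 23·8.490²]/29 = 64.3729
SE = √(s_p²·(1/7+1/24)) = 3.4465
t = (37.857−44.458)/3.4465 = -1.9153
df = 29
p-value (one-sided, H₁ less) = 0.03268
At α=0.05: p < α → reject H₀

reject H₀: yes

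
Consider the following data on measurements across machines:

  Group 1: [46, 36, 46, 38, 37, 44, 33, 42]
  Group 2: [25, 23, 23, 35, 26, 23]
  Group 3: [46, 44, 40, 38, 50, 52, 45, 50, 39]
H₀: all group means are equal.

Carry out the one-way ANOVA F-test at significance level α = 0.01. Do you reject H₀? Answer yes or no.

reject H₀: yes

Group means [40.25, 25.83, 44.89], grand mean 38.304
SSB = Σnᵢ(x̄ᵢ−x̄)² = 1353.647; SSW = ΣΣ(x−x̄ᵢ)² = 489.222
MSB = 1353.647/2 = 676.8237; MSW = 489.222/20 = 24.4611
F = MSB/MSW = 27.6694
df = (2, 20)
p-value (upper-tail) = 0.00000
At α=0.01: p < α → reject H₀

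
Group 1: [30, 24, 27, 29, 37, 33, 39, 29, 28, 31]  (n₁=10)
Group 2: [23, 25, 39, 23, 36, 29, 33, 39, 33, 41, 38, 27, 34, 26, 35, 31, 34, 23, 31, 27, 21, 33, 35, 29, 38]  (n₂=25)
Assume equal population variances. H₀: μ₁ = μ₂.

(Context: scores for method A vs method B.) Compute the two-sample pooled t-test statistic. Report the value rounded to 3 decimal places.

x̄₁=30.700, s₁=4.547, n₁=10
x̄₂=31.320, s₂=5.786, n₂=25
s_p² = [9·4.547² + 24·5.786²]/33 = 29.9861
SE = √(s_p²·(1/10+1/25)) = 2.0489
t = (30.700−31.320)/2.0489 = -0.3026
df = 33

test statistic = -0.303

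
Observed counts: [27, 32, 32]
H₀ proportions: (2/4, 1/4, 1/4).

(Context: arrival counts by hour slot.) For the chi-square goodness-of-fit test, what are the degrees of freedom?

df = k − 1 = 3 − 1 = 2

degrees of freedom = 2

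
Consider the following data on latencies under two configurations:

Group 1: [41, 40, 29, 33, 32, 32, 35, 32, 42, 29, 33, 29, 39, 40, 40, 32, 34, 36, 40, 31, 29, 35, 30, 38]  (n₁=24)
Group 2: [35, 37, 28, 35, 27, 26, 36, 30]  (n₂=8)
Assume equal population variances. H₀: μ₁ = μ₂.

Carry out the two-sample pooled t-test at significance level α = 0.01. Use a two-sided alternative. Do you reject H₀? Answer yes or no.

reject H₀: no

x̄₁=34.625, s₁=4.362, n₁=24
x̄₂=31.750, s₂=4.464, n₂=8
s_p² = [23·4.362² + 7·4.464²]/30 = 19.2375
SE = √(s_p²·(1/24+1/8)) = 1.7906
t = (34.625−31.750)/1.7906 = 1.6056
df = 30
p-value (two-sided) = 0.11884
At α=0.01: p ≥ α → fail to reject H₀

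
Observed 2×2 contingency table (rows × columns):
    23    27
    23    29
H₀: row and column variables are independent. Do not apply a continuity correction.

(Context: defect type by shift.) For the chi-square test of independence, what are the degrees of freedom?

degrees of freedom = 1

df = (r−1)(c−1) = (2−1)·(2−1) = 1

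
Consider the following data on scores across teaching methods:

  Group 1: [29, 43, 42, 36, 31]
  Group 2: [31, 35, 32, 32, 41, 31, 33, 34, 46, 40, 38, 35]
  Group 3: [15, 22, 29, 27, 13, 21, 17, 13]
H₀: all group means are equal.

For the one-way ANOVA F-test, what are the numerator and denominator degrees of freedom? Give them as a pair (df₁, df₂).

k = 3 groups, N = 25 total
df = (k−1, N−k) = (3−1, 25−3) = (2, 22)

degrees of freedom = [2, 22]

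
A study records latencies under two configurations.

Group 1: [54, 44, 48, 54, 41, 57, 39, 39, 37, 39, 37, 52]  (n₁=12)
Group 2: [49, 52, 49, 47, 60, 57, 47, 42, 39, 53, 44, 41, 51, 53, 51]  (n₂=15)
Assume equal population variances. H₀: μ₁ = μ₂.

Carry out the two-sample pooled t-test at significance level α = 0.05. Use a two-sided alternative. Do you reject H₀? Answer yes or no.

reject H₀: no

x̄₁=45.083, s₁=7.489, n₁=12
x̄₂=49.000, s₂=5.855, n₂=15
s_p² = [11·7.489² + 14·5.855²]/25 = 43.8767
SE = √(s_p²·(1/12+1/15)) = 2.5654
t = (45.083−49.000)/2.5654 = -1.5267
df = 25
p-value (two-sided) = 0.13939
At α=0.05: p ≥ α → fail to reject H₀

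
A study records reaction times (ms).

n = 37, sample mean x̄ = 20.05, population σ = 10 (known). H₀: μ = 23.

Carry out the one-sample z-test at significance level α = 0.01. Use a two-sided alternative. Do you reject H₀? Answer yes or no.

reject H₀: no

SE = σ/√n = 10/√37 = 1.6440
z = (x̄−μ₀)/SE = (20.05−23)/1.6440 = -1.7944
p-value (two-sided) = 0.07275
At α=0.01: p ≥ α → fail to reject H₀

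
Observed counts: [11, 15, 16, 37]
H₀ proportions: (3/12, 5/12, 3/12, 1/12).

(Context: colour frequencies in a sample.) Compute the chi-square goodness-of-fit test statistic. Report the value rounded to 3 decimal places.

test statistic = 154.873

n = 79; E_i = n·p_i = [19.75, 32.92, 19.75, 6.58]
χ² = (11−19.75)²/19.75 + (15−32.92)²/32.92 + (16−19.75)²/19.75 + (37−6.58)²/6.58 = 154.8734
df = 3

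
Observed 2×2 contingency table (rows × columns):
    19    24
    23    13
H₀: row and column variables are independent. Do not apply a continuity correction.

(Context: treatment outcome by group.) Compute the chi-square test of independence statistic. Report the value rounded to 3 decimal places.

Row totals [43, 36], col totals [42, 37], n=79
χ² = (19−22.86)²/22.86 + (24−20.14)²/20.14 + (23−19.14)²/19.14 + (13−16.86)²/16.86 = 3.0550
df = 1

test statistic = 3.055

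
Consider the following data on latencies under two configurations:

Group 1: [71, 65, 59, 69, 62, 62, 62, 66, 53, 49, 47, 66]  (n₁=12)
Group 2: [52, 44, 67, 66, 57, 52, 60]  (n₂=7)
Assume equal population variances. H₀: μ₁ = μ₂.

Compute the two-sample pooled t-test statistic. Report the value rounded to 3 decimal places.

test statistic = 1.086

x̄₁=60.917, s₁=7.633, n₁=12
x̄₂=56.857, s₂=8.255, n₂=7
s_p² = [11·7.633² + 6·8.255²]/17 = 61.7514
SE = √(s_p²·(1/12+1/7)) = 3.7373
t = (60.917−56.857)/3.7373 = 1.0862
df = 17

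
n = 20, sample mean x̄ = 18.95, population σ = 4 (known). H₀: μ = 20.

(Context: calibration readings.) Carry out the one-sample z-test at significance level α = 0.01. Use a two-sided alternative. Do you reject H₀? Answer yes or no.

SE = σ/√n = 4/√20 = 0.8944
z = (x̄−μ₀)/SE = (18.95−20)/0.8944 = -1.1739
p-value (two-sided) = 0.24042
At α=0.01: p ≥ α → fail to reject H₀

reject H₀: no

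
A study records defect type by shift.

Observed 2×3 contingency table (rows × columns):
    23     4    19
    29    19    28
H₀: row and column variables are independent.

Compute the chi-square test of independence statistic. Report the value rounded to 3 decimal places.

test statistic = 5.132

Row totals [46, 76], col totals [52, 23, 47], n=122
χ² = (23−19.61)²/19.61 + (4−8.67)²/8.67 + (19−17.72)²/17.72 + (29−32.39)²/32.39 + (19−14.33)²/14.33 + (28−29.28)²/29.28 = 5.1316
df = 2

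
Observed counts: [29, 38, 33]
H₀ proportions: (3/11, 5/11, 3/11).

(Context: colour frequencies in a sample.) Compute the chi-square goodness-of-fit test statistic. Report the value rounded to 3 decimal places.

n = 100; E_i = n·p_i = [27.27, 45.45, 27.27]
χ² = (29−27.27)²/27.27 + (38−45.45)²/45.45 + (33−27.27)²/27.27 = 2.5347
df = 2

test statistic = 2.535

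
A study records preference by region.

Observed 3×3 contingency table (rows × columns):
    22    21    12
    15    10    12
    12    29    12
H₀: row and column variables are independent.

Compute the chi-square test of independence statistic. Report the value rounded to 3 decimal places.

test statistic = 8.497

Row totals [55, 37, 53], col totals [49, 60, 36], n=145
χ² = (22−18.59)²/18.59 + (21−22.76)²/22.76 + (12−13.66)²/13.66 + (15−12.50)²/12.50 + (10−15.31)²/15.31 + (12−9.19)²/9.19 + (12−17.91)²/17.91 + (29−21.93)²/21.93 + (12−13.16)²/13.16 = 8.4967
df = 4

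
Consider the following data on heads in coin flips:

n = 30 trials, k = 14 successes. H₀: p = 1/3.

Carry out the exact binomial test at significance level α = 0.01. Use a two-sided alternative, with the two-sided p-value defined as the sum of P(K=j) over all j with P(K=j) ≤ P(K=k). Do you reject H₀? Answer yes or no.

Exact binomial: n=30, k=14, p₀=1/3=0.3333
P(X=j) = C(n,j)·p₀^j·(1−p₀)^(n−j); p = Σ P(X=j) over j with P(X=j) ≤ P(X=14)
p-value (two-sided) = 0.12523
At α=0.01: p ≥ α → fail to reject H₀

reject H₀: no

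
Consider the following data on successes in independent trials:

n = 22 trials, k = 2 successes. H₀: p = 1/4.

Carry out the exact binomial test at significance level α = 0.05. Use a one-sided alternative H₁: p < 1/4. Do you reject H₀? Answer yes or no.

Exact binomial: n=22, k=2, p₀=1/4=0.2500
P(X≤2) from Σ C(n,i)·p₀^i·(1−p₀)^(n−i)
p-value (one-sided, H₁ less) = 0.06065
At α=0.05: p ≥ α → fail to reject H₀

reject H₀: no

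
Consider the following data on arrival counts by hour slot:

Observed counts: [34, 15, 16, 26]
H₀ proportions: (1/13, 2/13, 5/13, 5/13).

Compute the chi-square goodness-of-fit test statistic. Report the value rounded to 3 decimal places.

n = 91; E_i = n·p_i = [7.00, 14.00, 35.00, 35.00]
χ² = (34−7.00)²/7.00 + (15−14.00)²/14.00 + (16−35.00)²/35.00 + (26−35.00)²/35.00 = 116.8429
df = 3

test statistic = 116.843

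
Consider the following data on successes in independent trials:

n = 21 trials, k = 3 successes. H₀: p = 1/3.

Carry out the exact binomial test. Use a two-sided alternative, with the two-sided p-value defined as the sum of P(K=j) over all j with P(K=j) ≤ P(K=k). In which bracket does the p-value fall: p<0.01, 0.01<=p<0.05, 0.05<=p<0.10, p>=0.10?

p-value bracket: 0.05<=p<0.10

Exact binomial: n=21, k=3, p₀=1/3=0.3333
P(X=j) = C(n,j)·p₀^j·(1−p₀)^(n−j); p = Σ P(X=j) over j with P(X=j) ≤ P(X=3)
p-value (two-sided) = 0.06736
→ bracket: 0.05<=p<0.10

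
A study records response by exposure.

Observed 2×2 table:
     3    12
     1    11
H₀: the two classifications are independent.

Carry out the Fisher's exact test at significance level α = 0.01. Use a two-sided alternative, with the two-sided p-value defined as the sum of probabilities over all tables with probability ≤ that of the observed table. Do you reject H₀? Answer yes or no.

reject H₀: no

Margins: r₁=15, r₂=12, c₁=4, c₂=23, n=27
p_obs = C(15,3)·C(12,1)/C(27,4); sum pmf over tables with pmf ≤ p_obs
p-value (two-sided) = 0.60513
At α=0.01: p ≥ α → fail to reject H₀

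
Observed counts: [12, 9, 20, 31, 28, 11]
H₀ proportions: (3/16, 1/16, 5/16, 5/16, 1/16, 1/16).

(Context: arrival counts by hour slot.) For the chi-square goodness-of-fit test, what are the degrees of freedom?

df = k − 1 = 6 − 1 = 5

degrees of freedom = 5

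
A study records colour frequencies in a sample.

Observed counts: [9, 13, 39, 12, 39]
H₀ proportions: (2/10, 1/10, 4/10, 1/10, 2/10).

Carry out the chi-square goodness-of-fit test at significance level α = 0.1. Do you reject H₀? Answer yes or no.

n = 112; E_i = n·p_i = [22.40, 11.20, 44.80, 11.20, 22.40]
χ² = (9−22.40)²/22.40 + (13−11.20)²/11.20 + (39−44.80)²/44.80 + (12−11.20)²/11.20 + (39−22.40)²/22.40 = 21.4152
df = 4
p-value (upper-tail) = 0.00026
At α=0.1: p < α → reject H₀

reject H₀: yes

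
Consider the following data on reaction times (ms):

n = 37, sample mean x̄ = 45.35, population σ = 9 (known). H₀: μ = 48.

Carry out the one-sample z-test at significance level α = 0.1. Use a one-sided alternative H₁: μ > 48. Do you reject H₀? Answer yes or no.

SE = σ/√n = 9/√37 = 1.4796
z = (x̄−μ₀)/SE = (45.35−48)/1.4796 = -1.7910
p-value (one-sided, H₁ greater) = 0.96336
At α=0.1: p ≥ α → fail to reject H₀

reject H₀: no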